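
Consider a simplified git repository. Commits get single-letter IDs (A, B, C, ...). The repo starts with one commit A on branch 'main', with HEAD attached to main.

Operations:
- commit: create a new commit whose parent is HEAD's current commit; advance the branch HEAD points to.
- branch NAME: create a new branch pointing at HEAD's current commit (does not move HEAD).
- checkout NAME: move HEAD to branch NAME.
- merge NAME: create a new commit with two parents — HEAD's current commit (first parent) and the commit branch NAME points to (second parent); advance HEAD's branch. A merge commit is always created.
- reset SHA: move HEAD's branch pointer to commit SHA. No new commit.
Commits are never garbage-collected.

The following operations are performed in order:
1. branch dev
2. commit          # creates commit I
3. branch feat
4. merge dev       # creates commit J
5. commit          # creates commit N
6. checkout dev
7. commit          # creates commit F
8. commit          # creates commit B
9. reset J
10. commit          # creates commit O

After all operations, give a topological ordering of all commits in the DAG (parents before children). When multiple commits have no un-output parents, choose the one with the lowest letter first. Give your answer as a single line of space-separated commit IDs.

After op 1 (branch): HEAD=main@A [dev=A main=A]
After op 2 (commit): HEAD=main@I [dev=A main=I]
After op 3 (branch): HEAD=main@I [dev=A feat=I main=I]
After op 4 (merge): HEAD=main@J [dev=A feat=I main=J]
After op 5 (commit): HEAD=main@N [dev=A feat=I main=N]
After op 6 (checkout): HEAD=dev@A [dev=A feat=I main=N]
After op 7 (commit): HEAD=dev@F [dev=F feat=I main=N]
After op 8 (commit): HEAD=dev@B [dev=B feat=I main=N]
After op 9 (reset): HEAD=dev@J [dev=J feat=I main=N]
After op 10 (commit): HEAD=dev@O [dev=O feat=I main=N]
commit A: parents=[]
commit B: parents=['F']
commit F: parents=['A']
commit I: parents=['A']
commit J: parents=['I', 'A']
commit N: parents=['J']
commit O: parents=['J']

Answer: A F B I J N O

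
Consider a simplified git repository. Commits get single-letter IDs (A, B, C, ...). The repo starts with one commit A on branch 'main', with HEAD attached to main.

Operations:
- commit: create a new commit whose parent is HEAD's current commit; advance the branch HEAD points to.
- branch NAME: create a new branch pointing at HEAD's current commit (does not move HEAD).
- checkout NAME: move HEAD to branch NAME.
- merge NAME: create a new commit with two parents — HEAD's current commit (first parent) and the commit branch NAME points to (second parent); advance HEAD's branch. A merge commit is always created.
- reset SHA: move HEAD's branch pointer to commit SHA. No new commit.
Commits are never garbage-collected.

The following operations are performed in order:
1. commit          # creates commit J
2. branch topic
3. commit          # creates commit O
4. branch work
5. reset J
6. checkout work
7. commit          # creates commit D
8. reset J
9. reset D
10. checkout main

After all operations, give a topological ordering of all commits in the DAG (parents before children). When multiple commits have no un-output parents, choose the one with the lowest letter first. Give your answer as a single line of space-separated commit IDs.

Answer: A J O D

Derivation:
After op 1 (commit): HEAD=main@J [main=J]
After op 2 (branch): HEAD=main@J [main=J topic=J]
After op 3 (commit): HEAD=main@O [main=O topic=J]
After op 4 (branch): HEAD=main@O [main=O topic=J work=O]
After op 5 (reset): HEAD=main@J [main=J topic=J work=O]
After op 6 (checkout): HEAD=work@O [main=J topic=J work=O]
After op 7 (commit): HEAD=work@D [main=J topic=J work=D]
After op 8 (reset): HEAD=work@J [main=J topic=J work=J]
After op 9 (reset): HEAD=work@D [main=J topic=J work=D]
After op 10 (checkout): HEAD=main@J [main=J topic=J work=D]
commit A: parents=[]
commit D: parents=['O']
commit J: parents=['A']
commit O: parents=['J']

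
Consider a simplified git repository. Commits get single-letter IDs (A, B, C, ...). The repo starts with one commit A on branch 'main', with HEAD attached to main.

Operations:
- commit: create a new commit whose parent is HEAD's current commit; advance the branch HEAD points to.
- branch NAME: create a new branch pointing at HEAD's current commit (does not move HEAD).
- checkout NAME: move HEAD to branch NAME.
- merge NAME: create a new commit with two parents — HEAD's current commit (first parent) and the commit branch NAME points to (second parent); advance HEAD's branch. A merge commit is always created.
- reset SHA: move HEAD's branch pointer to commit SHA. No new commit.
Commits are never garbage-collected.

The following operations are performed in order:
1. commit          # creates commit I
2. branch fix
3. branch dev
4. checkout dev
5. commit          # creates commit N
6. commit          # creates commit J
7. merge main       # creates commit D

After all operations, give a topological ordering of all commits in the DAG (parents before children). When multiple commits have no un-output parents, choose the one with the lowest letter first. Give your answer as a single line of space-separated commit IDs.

After op 1 (commit): HEAD=main@I [main=I]
After op 2 (branch): HEAD=main@I [fix=I main=I]
After op 3 (branch): HEAD=main@I [dev=I fix=I main=I]
After op 4 (checkout): HEAD=dev@I [dev=I fix=I main=I]
After op 5 (commit): HEAD=dev@N [dev=N fix=I main=I]
After op 6 (commit): HEAD=dev@J [dev=J fix=I main=I]
After op 7 (merge): HEAD=dev@D [dev=D fix=I main=I]
commit A: parents=[]
commit D: parents=['J', 'I']
commit I: parents=['A']
commit J: parents=['N']
commit N: parents=['I']

Answer: A I N J D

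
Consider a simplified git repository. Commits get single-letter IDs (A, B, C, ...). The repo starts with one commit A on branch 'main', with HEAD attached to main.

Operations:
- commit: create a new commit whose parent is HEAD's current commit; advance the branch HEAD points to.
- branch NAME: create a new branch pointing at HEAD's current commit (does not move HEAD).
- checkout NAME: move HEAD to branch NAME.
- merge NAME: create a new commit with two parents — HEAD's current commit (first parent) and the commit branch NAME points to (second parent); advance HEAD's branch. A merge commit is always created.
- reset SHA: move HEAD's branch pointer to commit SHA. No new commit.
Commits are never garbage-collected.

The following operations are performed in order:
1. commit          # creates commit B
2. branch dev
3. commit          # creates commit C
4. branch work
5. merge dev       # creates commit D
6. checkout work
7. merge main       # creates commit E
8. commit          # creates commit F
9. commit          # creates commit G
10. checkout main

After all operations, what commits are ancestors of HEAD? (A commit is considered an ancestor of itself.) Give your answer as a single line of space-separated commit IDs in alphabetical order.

After op 1 (commit): HEAD=main@B [main=B]
After op 2 (branch): HEAD=main@B [dev=B main=B]
After op 3 (commit): HEAD=main@C [dev=B main=C]
After op 4 (branch): HEAD=main@C [dev=B main=C work=C]
After op 5 (merge): HEAD=main@D [dev=B main=D work=C]
After op 6 (checkout): HEAD=work@C [dev=B main=D work=C]
After op 7 (merge): HEAD=work@E [dev=B main=D work=E]
After op 8 (commit): HEAD=work@F [dev=B main=D work=F]
After op 9 (commit): HEAD=work@G [dev=B main=D work=G]
After op 10 (checkout): HEAD=main@D [dev=B main=D work=G]

Answer: A B C D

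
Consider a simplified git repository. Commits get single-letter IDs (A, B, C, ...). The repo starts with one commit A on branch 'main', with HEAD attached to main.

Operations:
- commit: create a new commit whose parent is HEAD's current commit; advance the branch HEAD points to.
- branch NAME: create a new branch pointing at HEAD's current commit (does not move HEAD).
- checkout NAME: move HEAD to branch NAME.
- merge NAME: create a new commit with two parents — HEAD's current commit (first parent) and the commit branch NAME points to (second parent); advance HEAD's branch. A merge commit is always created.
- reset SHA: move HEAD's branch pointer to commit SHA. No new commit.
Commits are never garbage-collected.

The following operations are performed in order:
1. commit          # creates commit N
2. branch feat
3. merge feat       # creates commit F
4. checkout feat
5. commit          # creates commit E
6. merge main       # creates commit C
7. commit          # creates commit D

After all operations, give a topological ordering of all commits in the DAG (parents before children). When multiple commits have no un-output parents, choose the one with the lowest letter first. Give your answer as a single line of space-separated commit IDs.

After op 1 (commit): HEAD=main@N [main=N]
After op 2 (branch): HEAD=main@N [feat=N main=N]
After op 3 (merge): HEAD=main@F [feat=N main=F]
After op 4 (checkout): HEAD=feat@N [feat=N main=F]
After op 5 (commit): HEAD=feat@E [feat=E main=F]
After op 6 (merge): HEAD=feat@C [feat=C main=F]
After op 7 (commit): HEAD=feat@D [feat=D main=F]
commit A: parents=[]
commit C: parents=['E', 'F']
commit D: parents=['C']
commit E: parents=['N']
commit F: parents=['N', 'N']
commit N: parents=['A']

Answer: A N E F C D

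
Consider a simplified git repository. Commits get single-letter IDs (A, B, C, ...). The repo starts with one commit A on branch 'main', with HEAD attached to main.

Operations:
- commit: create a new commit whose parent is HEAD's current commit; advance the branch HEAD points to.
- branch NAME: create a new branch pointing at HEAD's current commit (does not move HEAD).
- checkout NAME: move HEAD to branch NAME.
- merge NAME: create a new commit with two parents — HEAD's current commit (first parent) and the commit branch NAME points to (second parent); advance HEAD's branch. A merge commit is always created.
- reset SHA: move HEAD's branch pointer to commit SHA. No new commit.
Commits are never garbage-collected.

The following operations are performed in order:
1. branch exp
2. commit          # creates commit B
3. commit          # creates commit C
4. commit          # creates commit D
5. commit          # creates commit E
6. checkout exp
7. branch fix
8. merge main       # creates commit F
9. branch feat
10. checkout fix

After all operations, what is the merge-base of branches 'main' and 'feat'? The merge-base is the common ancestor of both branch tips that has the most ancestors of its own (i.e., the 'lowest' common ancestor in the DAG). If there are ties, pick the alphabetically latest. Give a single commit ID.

Answer: E

Derivation:
After op 1 (branch): HEAD=main@A [exp=A main=A]
After op 2 (commit): HEAD=main@B [exp=A main=B]
After op 3 (commit): HEAD=main@C [exp=A main=C]
After op 4 (commit): HEAD=main@D [exp=A main=D]
After op 5 (commit): HEAD=main@E [exp=A main=E]
After op 6 (checkout): HEAD=exp@A [exp=A main=E]
After op 7 (branch): HEAD=exp@A [exp=A fix=A main=E]
After op 8 (merge): HEAD=exp@F [exp=F fix=A main=E]
After op 9 (branch): HEAD=exp@F [exp=F feat=F fix=A main=E]
After op 10 (checkout): HEAD=fix@A [exp=F feat=F fix=A main=E]
ancestors(main=E): ['A', 'B', 'C', 'D', 'E']
ancestors(feat=F): ['A', 'B', 'C', 'D', 'E', 'F']
common: ['A', 'B', 'C', 'D', 'E']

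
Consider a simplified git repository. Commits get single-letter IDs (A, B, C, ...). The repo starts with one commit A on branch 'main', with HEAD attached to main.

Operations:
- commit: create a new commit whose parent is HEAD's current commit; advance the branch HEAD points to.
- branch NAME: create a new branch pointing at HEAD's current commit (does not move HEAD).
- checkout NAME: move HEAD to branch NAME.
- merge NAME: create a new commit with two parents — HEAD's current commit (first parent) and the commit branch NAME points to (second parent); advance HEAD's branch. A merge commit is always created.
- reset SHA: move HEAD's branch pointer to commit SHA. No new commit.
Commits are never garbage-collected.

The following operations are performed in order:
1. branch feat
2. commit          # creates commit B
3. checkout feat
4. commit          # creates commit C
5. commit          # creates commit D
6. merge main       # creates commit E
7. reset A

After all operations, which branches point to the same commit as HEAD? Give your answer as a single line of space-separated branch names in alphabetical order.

Answer: feat

Derivation:
After op 1 (branch): HEAD=main@A [feat=A main=A]
After op 2 (commit): HEAD=main@B [feat=A main=B]
After op 3 (checkout): HEAD=feat@A [feat=A main=B]
After op 4 (commit): HEAD=feat@C [feat=C main=B]
After op 5 (commit): HEAD=feat@D [feat=D main=B]
After op 6 (merge): HEAD=feat@E [feat=E main=B]
After op 7 (reset): HEAD=feat@A [feat=A main=B]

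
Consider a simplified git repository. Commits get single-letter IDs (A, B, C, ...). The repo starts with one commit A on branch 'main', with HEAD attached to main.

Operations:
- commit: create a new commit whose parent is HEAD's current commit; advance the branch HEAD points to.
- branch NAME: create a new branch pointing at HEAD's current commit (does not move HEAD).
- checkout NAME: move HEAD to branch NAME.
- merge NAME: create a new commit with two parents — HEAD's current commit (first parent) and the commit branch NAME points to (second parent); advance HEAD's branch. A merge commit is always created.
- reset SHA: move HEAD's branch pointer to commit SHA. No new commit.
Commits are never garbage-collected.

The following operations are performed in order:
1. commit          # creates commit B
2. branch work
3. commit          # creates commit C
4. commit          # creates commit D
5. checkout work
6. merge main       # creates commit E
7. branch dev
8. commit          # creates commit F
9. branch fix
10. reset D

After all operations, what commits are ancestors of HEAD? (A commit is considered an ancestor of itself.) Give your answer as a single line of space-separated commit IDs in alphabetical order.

Answer: A B C D

Derivation:
After op 1 (commit): HEAD=main@B [main=B]
After op 2 (branch): HEAD=main@B [main=B work=B]
After op 3 (commit): HEAD=main@C [main=C work=B]
After op 4 (commit): HEAD=main@D [main=D work=B]
After op 5 (checkout): HEAD=work@B [main=D work=B]
After op 6 (merge): HEAD=work@E [main=D work=E]
After op 7 (branch): HEAD=work@E [dev=E main=D work=E]
After op 8 (commit): HEAD=work@F [dev=E main=D work=F]
After op 9 (branch): HEAD=work@F [dev=E fix=F main=D work=F]
After op 10 (reset): HEAD=work@D [dev=E fix=F main=D work=D]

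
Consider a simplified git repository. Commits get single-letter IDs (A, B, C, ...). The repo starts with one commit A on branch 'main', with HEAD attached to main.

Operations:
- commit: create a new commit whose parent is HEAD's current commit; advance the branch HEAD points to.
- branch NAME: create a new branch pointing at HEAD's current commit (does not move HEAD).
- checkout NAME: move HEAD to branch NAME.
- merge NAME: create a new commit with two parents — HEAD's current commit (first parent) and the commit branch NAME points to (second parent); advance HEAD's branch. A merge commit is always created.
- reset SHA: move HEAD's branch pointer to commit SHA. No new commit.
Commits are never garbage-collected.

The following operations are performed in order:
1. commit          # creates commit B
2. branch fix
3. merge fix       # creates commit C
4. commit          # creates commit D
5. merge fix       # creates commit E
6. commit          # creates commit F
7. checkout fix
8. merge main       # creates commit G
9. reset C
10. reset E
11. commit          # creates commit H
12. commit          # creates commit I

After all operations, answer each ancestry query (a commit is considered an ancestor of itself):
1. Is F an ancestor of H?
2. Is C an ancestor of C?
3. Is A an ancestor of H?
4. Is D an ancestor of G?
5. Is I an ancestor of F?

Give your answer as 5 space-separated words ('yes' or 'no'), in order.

After op 1 (commit): HEAD=main@B [main=B]
After op 2 (branch): HEAD=main@B [fix=B main=B]
After op 3 (merge): HEAD=main@C [fix=B main=C]
After op 4 (commit): HEAD=main@D [fix=B main=D]
After op 5 (merge): HEAD=main@E [fix=B main=E]
After op 6 (commit): HEAD=main@F [fix=B main=F]
After op 7 (checkout): HEAD=fix@B [fix=B main=F]
After op 8 (merge): HEAD=fix@G [fix=G main=F]
After op 9 (reset): HEAD=fix@C [fix=C main=F]
After op 10 (reset): HEAD=fix@E [fix=E main=F]
After op 11 (commit): HEAD=fix@H [fix=H main=F]
After op 12 (commit): HEAD=fix@I [fix=I main=F]
ancestors(H) = {A,B,C,D,E,H}; F in? no
ancestors(C) = {A,B,C}; C in? yes
ancestors(H) = {A,B,C,D,E,H}; A in? yes
ancestors(G) = {A,B,C,D,E,F,G}; D in? yes
ancestors(F) = {A,B,C,D,E,F}; I in? no

Answer: no yes yes yes no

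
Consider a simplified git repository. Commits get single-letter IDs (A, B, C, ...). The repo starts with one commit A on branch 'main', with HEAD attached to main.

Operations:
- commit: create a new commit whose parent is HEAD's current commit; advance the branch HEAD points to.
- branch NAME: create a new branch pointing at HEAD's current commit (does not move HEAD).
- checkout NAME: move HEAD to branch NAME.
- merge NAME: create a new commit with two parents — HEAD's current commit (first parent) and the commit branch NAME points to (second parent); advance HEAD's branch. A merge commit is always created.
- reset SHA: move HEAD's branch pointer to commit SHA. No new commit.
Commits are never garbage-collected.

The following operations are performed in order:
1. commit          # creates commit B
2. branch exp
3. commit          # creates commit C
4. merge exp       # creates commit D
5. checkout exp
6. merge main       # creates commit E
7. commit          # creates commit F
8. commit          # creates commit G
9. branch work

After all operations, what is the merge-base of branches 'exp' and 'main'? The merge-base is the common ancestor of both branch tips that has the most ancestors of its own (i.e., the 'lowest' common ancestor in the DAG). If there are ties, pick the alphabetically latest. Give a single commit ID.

Answer: D

Derivation:
After op 1 (commit): HEAD=main@B [main=B]
After op 2 (branch): HEAD=main@B [exp=B main=B]
After op 3 (commit): HEAD=main@C [exp=B main=C]
After op 4 (merge): HEAD=main@D [exp=B main=D]
After op 5 (checkout): HEAD=exp@B [exp=B main=D]
After op 6 (merge): HEAD=exp@E [exp=E main=D]
After op 7 (commit): HEAD=exp@F [exp=F main=D]
After op 8 (commit): HEAD=exp@G [exp=G main=D]
After op 9 (branch): HEAD=exp@G [exp=G main=D work=G]
ancestors(exp=G): ['A', 'B', 'C', 'D', 'E', 'F', 'G']
ancestors(main=D): ['A', 'B', 'C', 'D']
common: ['A', 'B', 'C', 'D']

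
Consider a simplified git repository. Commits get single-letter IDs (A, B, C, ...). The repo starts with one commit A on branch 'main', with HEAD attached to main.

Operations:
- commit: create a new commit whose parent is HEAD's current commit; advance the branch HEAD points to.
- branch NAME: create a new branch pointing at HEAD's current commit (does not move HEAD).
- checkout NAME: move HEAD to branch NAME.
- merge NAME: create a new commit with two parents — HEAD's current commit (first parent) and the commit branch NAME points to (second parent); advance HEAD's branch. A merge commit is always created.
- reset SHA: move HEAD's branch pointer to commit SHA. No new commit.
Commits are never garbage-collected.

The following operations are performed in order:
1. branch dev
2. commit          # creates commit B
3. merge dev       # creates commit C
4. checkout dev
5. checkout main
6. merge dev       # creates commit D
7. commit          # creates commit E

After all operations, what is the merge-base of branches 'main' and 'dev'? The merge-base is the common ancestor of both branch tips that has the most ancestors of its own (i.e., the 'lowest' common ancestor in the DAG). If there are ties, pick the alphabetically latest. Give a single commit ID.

After op 1 (branch): HEAD=main@A [dev=A main=A]
After op 2 (commit): HEAD=main@B [dev=A main=B]
After op 3 (merge): HEAD=main@C [dev=A main=C]
After op 4 (checkout): HEAD=dev@A [dev=A main=C]
After op 5 (checkout): HEAD=main@C [dev=A main=C]
After op 6 (merge): HEAD=main@D [dev=A main=D]
After op 7 (commit): HEAD=main@E [dev=A main=E]
ancestors(main=E): ['A', 'B', 'C', 'D', 'E']
ancestors(dev=A): ['A']
common: ['A']

Answer: A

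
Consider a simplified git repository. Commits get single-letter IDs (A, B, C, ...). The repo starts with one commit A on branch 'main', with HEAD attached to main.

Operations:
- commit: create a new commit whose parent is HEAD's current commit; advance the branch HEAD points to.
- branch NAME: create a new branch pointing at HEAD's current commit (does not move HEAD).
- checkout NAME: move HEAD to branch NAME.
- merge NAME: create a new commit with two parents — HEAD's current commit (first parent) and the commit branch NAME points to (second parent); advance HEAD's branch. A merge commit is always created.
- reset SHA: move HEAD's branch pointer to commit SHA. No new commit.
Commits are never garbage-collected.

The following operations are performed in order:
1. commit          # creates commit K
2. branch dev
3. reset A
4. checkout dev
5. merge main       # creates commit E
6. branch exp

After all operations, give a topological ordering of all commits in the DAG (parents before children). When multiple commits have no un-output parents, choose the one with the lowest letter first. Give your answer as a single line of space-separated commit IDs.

Answer: A K E

Derivation:
After op 1 (commit): HEAD=main@K [main=K]
After op 2 (branch): HEAD=main@K [dev=K main=K]
After op 3 (reset): HEAD=main@A [dev=K main=A]
After op 4 (checkout): HEAD=dev@K [dev=K main=A]
After op 5 (merge): HEAD=dev@E [dev=E main=A]
After op 6 (branch): HEAD=dev@E [dev=E exp=E main=A]
commit A: parents=[]
commit E: parents=['K', 'A']
commit K: parents=['A']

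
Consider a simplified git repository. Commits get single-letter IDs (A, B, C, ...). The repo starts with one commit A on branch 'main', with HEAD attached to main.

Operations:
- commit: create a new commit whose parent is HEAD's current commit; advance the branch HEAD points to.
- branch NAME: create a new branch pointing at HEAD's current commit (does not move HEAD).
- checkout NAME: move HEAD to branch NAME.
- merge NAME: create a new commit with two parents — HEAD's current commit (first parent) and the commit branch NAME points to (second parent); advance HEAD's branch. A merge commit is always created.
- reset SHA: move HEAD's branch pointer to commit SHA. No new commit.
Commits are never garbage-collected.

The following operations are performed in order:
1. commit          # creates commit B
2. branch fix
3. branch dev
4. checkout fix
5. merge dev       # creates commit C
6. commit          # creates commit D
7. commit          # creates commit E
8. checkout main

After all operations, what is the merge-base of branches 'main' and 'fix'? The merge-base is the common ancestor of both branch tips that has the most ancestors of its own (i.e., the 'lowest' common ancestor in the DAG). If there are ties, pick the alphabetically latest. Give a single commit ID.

Answer: B

Derivation:
After op 1 (commit): HEAD=main@B [main=B]
After op 2 (branch): HEAD=main@B [fix=B main=B]
After op 3 (branch): HEAD=main@B [dev=B fix=B main=B]
After op 4 (checkout): HEAD=fix@B [dev=B fix=B main=B]
After op 5 (merge): HEAD=fix@C [dev=B fix=C main=B]
After op 6 (commit): HEAD=fix@D [dev=B fix=D main=B]
After op 7 (commit): HEAD=fix@E [dev=B fix=E main=B]
After op 8 (checkout): HEAD=main@B [dev=B fix=E main=B]
ancestors(main=B): ['A', 'B']
ancestors(fix=E): ['A', 'B', 'C', 'D', 'E']
common: ['A', 'B']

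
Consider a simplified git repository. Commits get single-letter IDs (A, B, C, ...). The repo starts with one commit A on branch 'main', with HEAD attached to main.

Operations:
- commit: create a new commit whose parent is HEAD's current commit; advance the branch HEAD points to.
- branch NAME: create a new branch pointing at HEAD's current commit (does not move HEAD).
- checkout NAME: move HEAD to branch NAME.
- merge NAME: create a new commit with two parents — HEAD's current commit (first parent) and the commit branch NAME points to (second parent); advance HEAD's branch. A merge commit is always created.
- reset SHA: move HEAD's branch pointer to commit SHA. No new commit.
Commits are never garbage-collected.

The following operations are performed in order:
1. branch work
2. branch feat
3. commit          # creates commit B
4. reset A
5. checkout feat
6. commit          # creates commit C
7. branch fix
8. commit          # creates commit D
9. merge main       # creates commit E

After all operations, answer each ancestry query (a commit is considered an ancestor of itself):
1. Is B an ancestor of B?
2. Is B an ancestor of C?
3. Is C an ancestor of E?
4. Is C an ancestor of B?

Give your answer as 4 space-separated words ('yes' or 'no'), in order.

Answer: yes no yes no

Derivation:
After op 1 (branch): HEAD=main@A [main=A work=A]
After op 2 (branch): HEAD=main@A [feat=A main=A work=A]
After op 3 (commit): HEAD=main@B [feat=A main=B work=A]
After op 4 (reset): HEAD=main@A [feat=A main=A work=A]
After op 5 (checkout): HEAD=feat@A [feat=A main=A work=A]
After op 6 (commit): HEAD=feat@C [feat=C main=A work=A]
After op 7 (branch): HEAD=feat@C [feat=C fix=C main=A work=A]
After op 8 (commit): HEAD=feat@D [feat=D fix=C main=A work=A]
After op 9 (merge): HEAD=feat@E [feat=E fix=C main=A work=A]
ancestors(B) = {A,B}; B in? yes
ancestors(C) = {A,C}; B in? no
ancestors(E) = {A,C,D,E}; C in? yes
ancestors(B) = {A,B}; C in? no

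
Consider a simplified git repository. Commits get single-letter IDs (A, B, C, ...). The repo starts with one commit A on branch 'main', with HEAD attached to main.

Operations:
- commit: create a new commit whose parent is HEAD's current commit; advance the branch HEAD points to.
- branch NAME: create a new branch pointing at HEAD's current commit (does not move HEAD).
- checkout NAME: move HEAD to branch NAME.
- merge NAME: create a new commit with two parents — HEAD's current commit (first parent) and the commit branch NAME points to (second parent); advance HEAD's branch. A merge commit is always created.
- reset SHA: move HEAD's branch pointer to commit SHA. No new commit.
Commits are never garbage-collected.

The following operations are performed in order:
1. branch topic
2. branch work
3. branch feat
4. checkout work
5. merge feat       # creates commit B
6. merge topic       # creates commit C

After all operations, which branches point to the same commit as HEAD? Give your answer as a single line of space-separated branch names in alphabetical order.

After op 1 (branch): HEAD=main@A [main=A topic=A]
After op 2 (branch): HEAD=main@A [main=A topic=A work=A]
After op 3 (branch): HEAD=main@A [feat=A main=A topic=A work=A]
After op 4 (checkout): HEAD=work@A [feat=A main=A topic=A work=A]
After op 5 (merge): HEAD=work@B [feat=A main=A topic=A work=B]
After op 6 (merge): HEAD=work@C [feat=A main=A topic=A work=C]

Answer: work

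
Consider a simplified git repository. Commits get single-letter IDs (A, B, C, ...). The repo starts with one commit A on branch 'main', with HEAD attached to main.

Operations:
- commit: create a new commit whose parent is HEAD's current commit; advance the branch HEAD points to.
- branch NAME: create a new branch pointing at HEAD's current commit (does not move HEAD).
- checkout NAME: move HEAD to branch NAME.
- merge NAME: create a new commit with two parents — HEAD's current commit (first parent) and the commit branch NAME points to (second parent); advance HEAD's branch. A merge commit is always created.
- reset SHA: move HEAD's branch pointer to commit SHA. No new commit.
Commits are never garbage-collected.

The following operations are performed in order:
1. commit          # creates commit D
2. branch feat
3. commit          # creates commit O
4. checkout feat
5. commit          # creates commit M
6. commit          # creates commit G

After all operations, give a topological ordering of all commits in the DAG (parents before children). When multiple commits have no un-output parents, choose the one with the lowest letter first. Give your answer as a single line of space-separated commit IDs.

Answer: A D M G O

Derivation:
After op 1 (commit): HEAD=main@D [main=D]
After op 2 (branch): HEAD=main@D [feat=D main=D]
After op 3 (commit): HEAD=main@O [feat=D main=O]
After op 4 (checkout): HEAD=feat@D [feat=D main=O]
After op 5 (commit): HEAD=feat@M [feat=M main=O]
After op 6 (commit): HEAD=feat@G [feat=G main=O]
commit A: parents=[]
commit D: parents=['A']
commit G: parents=['M']
commit M: parents=['D']
commit O: parents=['D']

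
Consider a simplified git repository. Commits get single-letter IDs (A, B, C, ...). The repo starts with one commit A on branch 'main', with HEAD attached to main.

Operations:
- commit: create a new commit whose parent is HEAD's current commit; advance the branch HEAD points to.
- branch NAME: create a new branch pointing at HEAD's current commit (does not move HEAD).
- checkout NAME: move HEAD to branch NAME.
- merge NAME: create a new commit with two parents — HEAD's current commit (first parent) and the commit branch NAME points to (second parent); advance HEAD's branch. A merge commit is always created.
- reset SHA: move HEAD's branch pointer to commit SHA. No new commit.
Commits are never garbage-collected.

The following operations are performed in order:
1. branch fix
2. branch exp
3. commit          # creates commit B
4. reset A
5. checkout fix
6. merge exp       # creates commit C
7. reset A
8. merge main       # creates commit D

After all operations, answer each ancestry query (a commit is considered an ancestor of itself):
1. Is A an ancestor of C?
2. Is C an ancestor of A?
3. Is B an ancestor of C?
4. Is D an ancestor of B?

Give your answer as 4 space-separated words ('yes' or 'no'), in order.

After op 1 (branch): HEAD=main@A [fix=A main=A]
After op 2 (branch): HEAD=main@A [exp=A fix=A main=A]
After op 3 (commit): HEAD=main@B [exp=A fix=A main=B]
After op 4 (reset): HEAD=main@A [exp=A fix=A main=A]
After op 5 (checkout): HEAD=fix@A [exp=A fix=A main=A]
After op 6 (merge): HEAD=fix@C [exp=A fix=C main=A]
After op 7 (reset): HEAD=fix@A [exp=A fix=A main=A]
After op 8 (merge): HEAD=fix@D [exp=A fix=D main=A]
ancestors(C) = {A,C}; A in? yes
ancestors(A) = {A}; C in? no
ancestors(C) = {A,C}; B in? no
ancestors(B) = {A,B}; D in? no

Answer: yes no no no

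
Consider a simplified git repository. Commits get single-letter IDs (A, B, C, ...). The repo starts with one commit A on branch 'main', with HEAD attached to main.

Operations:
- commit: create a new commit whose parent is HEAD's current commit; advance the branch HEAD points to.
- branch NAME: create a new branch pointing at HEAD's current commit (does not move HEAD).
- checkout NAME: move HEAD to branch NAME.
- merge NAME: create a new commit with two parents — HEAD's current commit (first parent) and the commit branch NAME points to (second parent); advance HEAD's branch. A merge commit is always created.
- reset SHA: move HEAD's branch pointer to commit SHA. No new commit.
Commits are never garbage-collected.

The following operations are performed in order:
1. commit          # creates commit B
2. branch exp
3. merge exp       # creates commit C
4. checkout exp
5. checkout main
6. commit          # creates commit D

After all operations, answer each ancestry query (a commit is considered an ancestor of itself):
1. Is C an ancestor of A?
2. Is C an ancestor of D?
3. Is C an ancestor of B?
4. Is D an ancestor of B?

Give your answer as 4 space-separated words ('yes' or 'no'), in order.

After op 1 (commit): HEAD=main@B [main=B]
After op 2 (branch): HEAD=main@B [exp=B main=B]
After op 3 (merge): HEAD=main@C [exp=B main=C]
After op 4 (checkout): HEAD=exp@B [exp=B main=C]
After op 5 (checkout): HEAD=main@C [exp=B main=C]
After op 6 (commit): HEAD=main@D [exp=B main=D]
ancestors(A) = {A}; C in? no
ancestors(D) = {A,B,C,D}; C in? yes
ancestors(B) = {A,B}; C in? no
ancestors(B) = {A,B}; D in? no

Answer: no yes no no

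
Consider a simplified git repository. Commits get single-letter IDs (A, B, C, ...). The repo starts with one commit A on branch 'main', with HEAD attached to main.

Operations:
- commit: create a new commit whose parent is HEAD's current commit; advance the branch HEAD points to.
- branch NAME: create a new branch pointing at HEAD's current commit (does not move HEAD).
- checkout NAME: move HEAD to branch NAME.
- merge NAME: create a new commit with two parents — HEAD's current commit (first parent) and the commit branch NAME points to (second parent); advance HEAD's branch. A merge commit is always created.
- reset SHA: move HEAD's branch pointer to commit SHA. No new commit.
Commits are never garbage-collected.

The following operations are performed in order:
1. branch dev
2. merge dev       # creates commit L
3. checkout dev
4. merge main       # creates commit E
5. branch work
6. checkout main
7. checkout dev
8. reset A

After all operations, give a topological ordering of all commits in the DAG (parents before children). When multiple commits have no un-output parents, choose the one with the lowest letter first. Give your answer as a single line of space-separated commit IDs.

After op 1 (branch): HEAD=main@A [dev=A main=A]
After op 2 (merge): HEAD=main@L [dev=A main=L]
After op 3 (checkout): HEAD=dev@A [dev=A main=L]
After op 4 (merge): HEAD=dev@E [dev=E main=L]
After op 5 (branch): HEAD=dev@E [dev=E main=L work=E]
After op 6 (checkout): HEAD=main@L [dev=E main=L work=E]
After op 7 (checkout): HEAD=dev@E [dev=E main=L work=E]
After op 8 (reset): HEAD=dev@A [dev=A main=L work=E]
commit A: parents=[]
commit E: parents=['A', 'L']
commit L: parents=['A', 'A']

Answer: A L E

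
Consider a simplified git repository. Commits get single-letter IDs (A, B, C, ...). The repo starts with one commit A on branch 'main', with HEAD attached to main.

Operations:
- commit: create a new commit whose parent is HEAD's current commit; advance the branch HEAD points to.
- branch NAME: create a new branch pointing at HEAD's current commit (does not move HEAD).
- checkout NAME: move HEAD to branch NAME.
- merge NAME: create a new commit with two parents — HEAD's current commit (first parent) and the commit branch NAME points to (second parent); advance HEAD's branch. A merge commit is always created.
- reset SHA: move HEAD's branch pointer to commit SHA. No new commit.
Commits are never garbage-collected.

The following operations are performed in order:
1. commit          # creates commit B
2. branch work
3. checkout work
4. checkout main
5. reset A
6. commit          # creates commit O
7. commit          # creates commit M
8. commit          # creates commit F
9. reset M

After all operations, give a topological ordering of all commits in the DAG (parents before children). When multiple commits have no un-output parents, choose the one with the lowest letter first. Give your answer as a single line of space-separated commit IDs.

After op 1 (commit): HEAD=main@B [main=B]
After op 2 (branch): HEAD=main@B [main=B work=B]
After op 3 (checkout): HEAD=work@B [main=B work=B]
After op 4 (checkout): HEAD=main@B [main=B work=B]
After op 5 (reset): HEAD=main@A [main=A work=B]
After op 6 (commit): HEAD=main@O [main=O work=B]
After op 7 (commit): HEAD=main@M [main=M work=B]
After op 8 (commit): HEAD=main@F [main=F work=B]
After op 9 (reset): HEAD=main@M [main=M work=B]
commit A: parents=[]
commit B: parents=['A']
commit F: parents=['M']
commit M: parents=['O']
commit O: parents=['A']

Answer: A B O M F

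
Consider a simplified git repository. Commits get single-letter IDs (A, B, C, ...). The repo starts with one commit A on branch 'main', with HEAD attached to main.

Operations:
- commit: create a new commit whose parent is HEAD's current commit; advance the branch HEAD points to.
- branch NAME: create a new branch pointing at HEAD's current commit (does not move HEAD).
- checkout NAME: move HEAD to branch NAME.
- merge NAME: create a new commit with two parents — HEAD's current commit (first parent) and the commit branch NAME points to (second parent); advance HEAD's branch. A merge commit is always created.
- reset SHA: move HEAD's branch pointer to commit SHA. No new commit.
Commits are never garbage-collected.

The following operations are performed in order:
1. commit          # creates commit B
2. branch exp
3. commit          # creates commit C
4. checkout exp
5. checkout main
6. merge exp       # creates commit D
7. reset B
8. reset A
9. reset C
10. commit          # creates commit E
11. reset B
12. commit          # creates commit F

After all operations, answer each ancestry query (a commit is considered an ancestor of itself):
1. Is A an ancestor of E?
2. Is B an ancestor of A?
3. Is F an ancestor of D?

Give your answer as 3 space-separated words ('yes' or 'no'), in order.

Answer: yes no no

Derivation:
After op 1 (commit): HEAD=main@B [main=B]
After op 2 (branch): HEAD=main@B [exp=B main=B]
After op 3 (commit): HEAD=main@C [exp=B main=C]
After op 4 (checkout): HEAD=exp@B [exp=B main=C]
After op 5 (checkout): HEAD=main@C [exp=B main=C]
After op 6 (merge): HEAD=main@D [exp=B main=D]
After op 7 (reset): HEAD=main@B [exp=B main=B]
After op 8 (reset): HEAD=main@A [exp=B main=A]
After op 9 (reset): HEAD=main@C [exp=B main=C]
After op 10 (commit): HEAD=main@E [exp=B main=E]
After op 11 (reset): HEAD=main@B [exp=B main=B]
After op 12 (commit): HEAD=main@F [exp=B main=F]
ancestors(E) = {A,B,C,E}; A in? yes
ancestors(A) = {A}; B in? no
ancestors(D) = {A,B,C,D}; F in? no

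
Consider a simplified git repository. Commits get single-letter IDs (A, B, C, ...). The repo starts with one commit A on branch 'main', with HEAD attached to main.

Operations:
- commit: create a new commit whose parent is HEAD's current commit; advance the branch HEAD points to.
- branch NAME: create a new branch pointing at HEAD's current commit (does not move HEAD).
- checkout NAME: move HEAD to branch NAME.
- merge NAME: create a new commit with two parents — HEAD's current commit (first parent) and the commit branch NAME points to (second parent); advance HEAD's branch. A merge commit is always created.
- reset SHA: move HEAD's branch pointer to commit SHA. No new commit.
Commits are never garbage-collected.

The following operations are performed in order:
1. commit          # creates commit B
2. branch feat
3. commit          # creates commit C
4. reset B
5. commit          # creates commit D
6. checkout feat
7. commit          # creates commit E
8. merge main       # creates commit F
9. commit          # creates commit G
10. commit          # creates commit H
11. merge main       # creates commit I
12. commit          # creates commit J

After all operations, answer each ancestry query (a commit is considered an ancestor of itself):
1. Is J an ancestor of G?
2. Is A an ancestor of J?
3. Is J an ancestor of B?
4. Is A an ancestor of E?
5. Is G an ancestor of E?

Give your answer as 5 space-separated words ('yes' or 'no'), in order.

Answer: no yes no yes no

Derivation:
After op 1 (commit): HEAD=main@B [main=B]
After op 2 (branch): HEAD=main@B [feat=B main=B]
After op 3 (commit): HEAD=main@C [feat=B main=C]
After op 4 (reset): HEAD=main@B [feat=B main=B]
After op 5 (commit): HEAD=main@D [feat=B main=D]
After op 6 (checkout): HEAD=feat@B [feat=B main=D]
After op 7 (commit): HEAD=feat@E [feat=E main=D]
After op 8 (merge): HEAD=feat@F [feat=F main=D]
After op 9 (commit): HEAD=feat@G [feat=G main=D]
After op 10 (commit): HEAD=feat@H [feat=H main=D]
After op 11 (merge): HEAD=feat@I [feat=I main=D]
After op 12 (commit): HEAD=feat@J [feat=J main=D]
ancestors(G) = {A,B,D,E,F,G}; J in? no
ancestors(J) = {A,B,D,E,F,G,H,I,J}; A in? yes
ancestors(B) = {A,B}; J in? no
ancestors(E) = {A,B,E}; A in? yes
ancestors(E) = {A,B,E}; G in? no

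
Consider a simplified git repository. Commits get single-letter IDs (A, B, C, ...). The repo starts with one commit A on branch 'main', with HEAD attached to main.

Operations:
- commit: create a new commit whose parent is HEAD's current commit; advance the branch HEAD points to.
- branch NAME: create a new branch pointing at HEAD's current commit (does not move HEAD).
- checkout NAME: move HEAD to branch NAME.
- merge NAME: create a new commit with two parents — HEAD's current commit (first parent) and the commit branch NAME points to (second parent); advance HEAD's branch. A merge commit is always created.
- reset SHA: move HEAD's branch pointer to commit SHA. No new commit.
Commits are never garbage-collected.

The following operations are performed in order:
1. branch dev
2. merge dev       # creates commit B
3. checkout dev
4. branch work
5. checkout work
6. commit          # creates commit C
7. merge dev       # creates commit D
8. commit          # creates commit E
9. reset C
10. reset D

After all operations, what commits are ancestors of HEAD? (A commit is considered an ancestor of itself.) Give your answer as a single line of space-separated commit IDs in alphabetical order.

After op 1 (branch): HEAD=main@A [dev=A main=A]
After op 2 (merge): HEAD=main@B [dev=A main=B]
After op 3 (checkout): HEAD=dev@A [dev=A main=B]
After op 4 (branch): HEAD=dev@A [dev=A main=B work=A]
After op 5 (checkout): HEAD=work@A [dev=A main=B work=A]
After op 6 (commit): HEAD=work@C [dev=A main=B work=C]
After op 7 (merge): HEAD=work@D [dev=A main=B work=D]
After op 8 (commit): HEAD=work@E [dev=A main=B work=E]
After op 9 (reset): HEAD=work@C [dev=A main=B work=C]
After op 10 (reset): HEAD=work@D [dev=A main=B work=D]

Answer: A C D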